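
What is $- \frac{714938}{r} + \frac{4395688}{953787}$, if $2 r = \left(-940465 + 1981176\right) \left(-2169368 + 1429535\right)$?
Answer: $\frac{161165315755181636}{34970025415057761} \approx 4.6087$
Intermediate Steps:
$r = - \frac{769952341263}{2}$ ($r = \frac{\left(-940465 + 1981176\right) \left(-2169368 + 1429535\right)}{2} = \frac{1040711 \left(-739833\right)}{2} = \frac{1}{2} \left(-769952341263\right) = - \frac{769952341263}{2} \approx -3.8498 \cdot 10^{11}$)
$- \frac{714938}{r} + \frac{4395688}{953787} = - \frac{714938}{- \frac{769952341263}{2}} + \frac{4395688}{953787} = \left(-714938\right) \left(- \frac{2}{769952341263}\right) + 4395688 \cdot \frac{1}{953787} = \frac{204268}{109993191609} + \frac{4395688}{953787} = \frac{161165315755181636}{34970025415057761}$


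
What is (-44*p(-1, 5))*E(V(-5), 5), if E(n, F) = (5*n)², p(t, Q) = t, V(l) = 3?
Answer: 9900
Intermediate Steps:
E(n, F) = 25*n²
(-44*p(-1, 5))*E(V(-5), 5) = (-44*(-1))*(25*3²) = 44*(25*9) = 44*225 = 9900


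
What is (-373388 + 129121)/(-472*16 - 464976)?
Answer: 244267/472528 ≈ 0.51694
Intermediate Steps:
(-373388 + 129121)/(-472*16 - 464976) = -244267/(-1*7552 - 464976) = -244267/(-7552 - 464976) = -244267/(-472528) = -244267*(-1/472528) = 244267/472528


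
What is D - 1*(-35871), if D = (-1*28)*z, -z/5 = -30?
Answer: 31671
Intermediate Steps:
z = 150 (z = -5*(-30) = 150)
D = -4200 (D = -1*28*150 = -28*150 = -4200)
D - 1*(-35871) = -4200 - 1*(-35871) = -4200 + 35871 = 31671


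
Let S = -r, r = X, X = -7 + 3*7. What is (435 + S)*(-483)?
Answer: -203343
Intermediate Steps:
X = 14 (X = -7 + 21 = 14)
r = 14
S = -14 (S = -1*14 = -14)
(435 + S)*(-483) = (435 - 14)*(-483) = 421*(-483) = -203343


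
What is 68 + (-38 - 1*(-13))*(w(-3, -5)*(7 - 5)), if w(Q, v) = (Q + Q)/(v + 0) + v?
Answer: 258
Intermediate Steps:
w(Q, v) = v + 2*Q/v (w(Q, v) = (2*Q)/v + v = 2*Q/v + v = v + 2*Q/v)
68 + (-38 - 1*(-13))*(w(-3, -5)*(7 - 5)) = 68 + (-38 - 1*(-13))*((-5 + 2*(-3)/(-5))*(7 - 5)) = 68 + (-38 + 13)*((-5 + 2*(-3)*(-⅕))*2) = 68 - 25*(-5 + 6/5)*2 = 68 - (-95)*2 = 68 - 25*(-38/5) = 68 + 190 = 258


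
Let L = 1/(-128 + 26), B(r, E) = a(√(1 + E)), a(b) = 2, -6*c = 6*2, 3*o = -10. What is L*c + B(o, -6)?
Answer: 103/51 ≈ 2.0196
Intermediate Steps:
o = -10/3 (o = (⅓)*(-10) = -10/3 ≈ -3.3333)
c = -2 ≈ -2.0000
B(r, E) = 2
L = -1/102 (L = 1/(-102) = -1/102 ≈ -0.0098039)
L*c + B(o, -6) = -1/102*(-2) + 2 = 1/51 + 2 = 103/51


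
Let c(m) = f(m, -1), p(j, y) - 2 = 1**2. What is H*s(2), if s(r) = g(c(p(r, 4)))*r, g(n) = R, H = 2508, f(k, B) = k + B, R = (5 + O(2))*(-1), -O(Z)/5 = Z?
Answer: 25080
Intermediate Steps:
O(Z) = -5*Z
R = 5 (R = (5 - 5*2)*(-1) = (5 - 10)*(-1) = -5*(-1) = 5)
f(k, B) = B + k
p(j, y) = 3 (p(j, y) = 2 + 1**2 = 2 + 1 = 3)
c(m) = -1 + m
g(n) = 5
s(r) = 5*r
H*s(2) = 2508*(5*2) = 2508*10 = 25080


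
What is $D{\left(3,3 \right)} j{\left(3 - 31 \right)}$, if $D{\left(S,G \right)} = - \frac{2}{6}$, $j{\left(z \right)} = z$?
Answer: $\frac{28}{3} \approx 9.3333$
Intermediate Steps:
$D{\left(S,G \right)} = - \frac{1}{3}$ ($D{\left(S,G \right)} = \left(-2\right) \frac{1}{6} = - \frac{1}{3}$)
$D{\left(3,3 \right)} j{\left(3 - 31 \right)} = - \frac{3 - 31}{3} = \left(- \frac{1}{3}\right) \left(-28\right) = \frac{28}{3}$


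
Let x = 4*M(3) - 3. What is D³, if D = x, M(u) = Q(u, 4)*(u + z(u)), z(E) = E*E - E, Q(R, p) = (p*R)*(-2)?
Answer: -651714363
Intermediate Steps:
Q(R, p) = -2*R*p (Q(R, p) = (R*p)*(-2) = -2*R*p)
z(E) = E² - E
M(u) = -8*u*(u + u*(-1 + u)) (M(u) = (-2*u*4)*(u + u*(-1 + u)) = (-8*u)*(u + u*(-1 + u)) = -8*u*(u + u*(-1 + u)))
x = -867 (x = 4*(-8*3³) - 3 = 4*(-8*27) - 3 = 4*(-216) - 3 = -864 - 3 = -867)
D = -867
D³ = (-867)³ = -651714363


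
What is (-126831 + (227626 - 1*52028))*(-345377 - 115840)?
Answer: -22492169439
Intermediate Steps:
(-126831 + (227626 - 1*52028))*(-345377 - 115840) = (-126831 + (227626 - 52028))*(-461217) = (-126831 + 175598)*(-461217) = 48767*(-461217) = -22492169439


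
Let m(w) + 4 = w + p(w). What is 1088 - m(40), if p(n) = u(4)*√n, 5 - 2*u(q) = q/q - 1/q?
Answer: 1052 - 17*√10/4 ≈ 1038.6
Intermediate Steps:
u(q) = 2 + 1/(2*q) (u(q) = 5/2 - (q/q - 1/q)/2 = 5/2 - (1 - 1/q)/2 = 5/2 + (-½ + 1/(2*q)) = 2 + 1/(2*q))
p(n) = 17*√n/8 (p(n) = (2 + (½)/4)*√n = (2 + (½)*(¼))*√n = (2 + ⅛)*√n = 17*√n/8)
m(w) = -4 + w + 17*√w/8 (m(w) = -4 + (w + 17*√w/8) = -4 + w + 17*√w/8)
1088 - m(40) = 1088 - (-4 + 40 + 17*√40/8) = 1088 - (-4 + 40 + 17*(2*√10)/8) = 1088 - (-4 + 40 + 17*√10/4) = 1088 - (36 + 17*√10/4) = 1088 + (-36 - 17*√10/4) = 1052 - 17*√10/4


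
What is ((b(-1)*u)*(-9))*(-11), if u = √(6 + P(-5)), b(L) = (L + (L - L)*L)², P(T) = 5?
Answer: 99*√11 ≈ 328.35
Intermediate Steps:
b(L) = L² (b(L) = (L + 0*L)² = (L + 0)² = L²)
u = √11 (u = √(6 + 5) = √11 ≈ 3.3166)
((b(-1)*u)*(-9))*(-11) = (((-1)²*√11)*(-9))*(-11) = ((1*√11)*(-9))*(-11) = (√11*(-9))*(-11) = -9*√11*(-11) = 99*√11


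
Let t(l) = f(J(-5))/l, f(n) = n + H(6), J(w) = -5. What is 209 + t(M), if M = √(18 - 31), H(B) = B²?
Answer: 209 - 31*I*√13/13 ≈ 209.0 - 8.5979*I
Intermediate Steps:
f(n) = 36 + n (f(n) = n + 6² = n + 36 = 36 + n)
M = I*√13 (M = √(-13) = I*√13 ≈ 3.6056*I)
t(l) = 31/l (t(l) = (36 - 5)/l = 31/l)
209 + t(M) = 209 + 31/((I*√13)) = 209 + 31*(-I*√13/13) = 209 - 31*I*√13/13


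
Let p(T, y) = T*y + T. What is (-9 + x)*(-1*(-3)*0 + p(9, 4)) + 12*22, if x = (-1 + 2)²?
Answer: -96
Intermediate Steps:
x = 1 (x = 1² = 1)
p(T, y) = T + T*y
(-9 + x)*(-1*(-3)*0 + p(9, 4)) + 12*22 = (-9 + 1)*(-1*(-3)*0 + 9*(1 + 4)) + 12*22 = -8*(3*0 + 9*5) + 264 = -8*(0 + 45) + 264 = -8*45 + 264 = -360 + 264 = -96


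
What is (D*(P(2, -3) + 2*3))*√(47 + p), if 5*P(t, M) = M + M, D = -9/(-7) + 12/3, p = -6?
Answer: 888*√41/35 ≈ 162.46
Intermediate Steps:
D = 37/7 (D = -9*(-⅐) + 12*(⅓) = 9/7 + 4 = 37/7 ≈ 5.2857)
P(t, M) = 2*M/5 (P(t, M) = (M + M)/5 = (2*M)/5 = 2*M/5)
(D*(P(2, -3) + 2*3))*√(47 + p) = (37*((⅖)*(-3) + 2*3)/7)*√(47 - 6) = (37*(-6/5 + 6)/7)*√41 = ((37/7)*(24/5))*√41 = 888*√41/35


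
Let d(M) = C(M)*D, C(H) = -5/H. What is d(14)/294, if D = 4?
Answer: -5/1029 ≈ -0.0048591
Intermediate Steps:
d(M) = -20/M (d(M) = -5/M*4 = -20/M)
d(14)/294 = -20/14/294 = -20*1/14*(1/294) = -10/7*1/294 = -5/1029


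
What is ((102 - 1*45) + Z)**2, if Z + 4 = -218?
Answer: 27225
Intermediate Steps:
Z = -222 (Z = -4 - 218 = -222)
((102 - 1*45) + Z)**2 = ((102 - 1*45) - 222)**2 = ((102 - 45) - 222)**2 = (57 - 222)**2 = (-165)**2 = 27225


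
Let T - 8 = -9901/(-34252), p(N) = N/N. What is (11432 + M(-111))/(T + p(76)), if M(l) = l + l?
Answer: 383964920/318169 ≈ 1206.8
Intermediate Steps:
p(N) = 1
T = 283917/34252 (T = 8 - 9901/(-34252) = 8 - 9901*(-1/34252) = 8 + 9901/34252 = 283917/34252 ≈ 8.2891)
M(l) = 2*l
(11432 + M(-111))/(T + p(76)) = (11432 + 2*(-111))/(283917/34252 + 1) = (11432 - 222)/(318169/34252) = 11210*(34252/318169) = 383964920/318169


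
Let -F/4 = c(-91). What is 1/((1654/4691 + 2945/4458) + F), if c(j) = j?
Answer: 20912478/7633330519 ≈ 0.0027396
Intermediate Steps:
F = 364 (F = -4*(-91) = 364)
1/((1654/4691 + 2945/4458) + F) = 1/((1654/4691 + 2945/4458) + 364) = 1/(21188527/20912478 + 364) = 1/(7633330519/20912478) = 20912478/7633330519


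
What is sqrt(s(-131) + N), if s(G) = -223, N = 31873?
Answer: 5*sqrt(1266) ≈ 177.90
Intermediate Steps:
sqrt(s(-131) + N) = sqrt(-223 + 31873) = sqrt(31650) = 5*sqrt(1266)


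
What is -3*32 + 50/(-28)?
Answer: -1369/14 ≈ -97.786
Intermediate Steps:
-3*32 + 50/(-28) = -96 + 50*(-1/28) = -96 - 25/14 = -1369/14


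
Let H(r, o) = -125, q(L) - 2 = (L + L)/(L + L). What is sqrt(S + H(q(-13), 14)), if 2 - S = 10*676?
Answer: I*sqrt(6883) ≈ 82.964*I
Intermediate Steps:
q(L) = 3 (q(L) = 2 + (L + L)/(L + L) = 2 + (2*L)/((2*L)) = 2 + (2*L)*(1/(2*L)) = 2 + 1 = 3)
S = -6758 (S = 2 - 10*676 = 2 - 1*6760 = 2 - 6760 = -6758)
sqrt(S + H(q(-13), 14)) = sqrt(-6758 - 125) = sqrt(-6883) = I*sqrt(6883)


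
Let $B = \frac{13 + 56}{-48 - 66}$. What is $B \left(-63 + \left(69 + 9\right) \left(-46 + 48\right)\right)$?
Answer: $- \frac{2139}{38} \approx -56.289$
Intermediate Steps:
$B = - \frac{23}{38}$ ($B = \frac{69}{-114} = 69 \left(- \frac{1}{114}\right) = - \frac{23}{38} \approx -0.60526$)
$B \left(-63 + \left(69 + 9\right) \left(-46 + 48\right)\right) = - \frac{23 \left(-63 + \left(69 + 9\right) \left(-46 + 48\right)\right)}{38} = - \frac{23 \left(-63 + 78 \cdot 2\right)}{38} = - \frac{23 \left(-63 + 156\right)}{38} = \left(- \frac{23}{38}\right) 93 = - \frac{2139}{38}$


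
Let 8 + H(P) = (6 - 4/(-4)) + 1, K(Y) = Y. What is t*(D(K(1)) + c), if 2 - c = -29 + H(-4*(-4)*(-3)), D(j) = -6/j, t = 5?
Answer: 125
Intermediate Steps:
H(P) = 0 (H(P) = -8 + ((6 - 4/(-4)) + 1) = -8 + ((6 - 4*(-1/4)) + 1) = -8 + ((6 + 1) + 1) = -8 + (7 + 1) = -8 + 8 = 0)
c = 31 (c = 2 - (-29 + 0) = 2 - 1*(-29) = 2 + 29 = 31)
t*(D(K(1)) + c) = 5*(-6/1 + 31) = 5*(-6*1 + 31) = 5*(-6 + 31) = 5*25 = 125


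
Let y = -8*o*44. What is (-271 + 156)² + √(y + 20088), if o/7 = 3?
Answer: 13225 + 46*√6 ≈ 13338.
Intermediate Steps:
o = 21 (o = 7*3 = 21)
y = -7392 (y = -8*21*44 = -168*44 = -7392)
(-271 + 156)² + √(y + 20088) = (-271 + 156)² + √(-7392 + 20088) = (-115)² + √12696 = 13225 + 46*√6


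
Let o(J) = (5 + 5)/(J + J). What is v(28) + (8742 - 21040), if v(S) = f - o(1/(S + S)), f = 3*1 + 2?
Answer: -12573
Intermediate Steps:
f = 5 (f = 3 + 2 = 5)
o(J) = 5/J (o(J) = 10/((2*J)) = 10*(1/(2*J)) = 5/J)
v(S) = 5 - 10*S (v(S) = 5 - 5/(1/(S + S)) = 5 - 5/(1/(2*S)) = 5 - 5*2*S = 5 - 10*S)
v(28) + (8742 - 21040) = (5 - 10*28) + (8742 - 21040) = (5 - 280) - 12298 = -275 - 12298 = -12573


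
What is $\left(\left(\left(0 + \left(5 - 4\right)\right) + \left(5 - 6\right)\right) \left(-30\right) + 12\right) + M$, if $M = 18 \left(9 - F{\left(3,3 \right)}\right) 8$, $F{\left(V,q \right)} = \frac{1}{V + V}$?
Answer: $1284$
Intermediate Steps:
$F{\left(V,q \right)} = \frac{1}{2 V}$
$M = 1272$ ($M = 18 \left(9 - \frac{1}{2 \cdot 3}\right) 8 = 18 \left(9 - \frac{1}{2} \cdot \frac{1}{3}\right) 8 = 18 \left(9 - \frac{1}{6}\right) 8 = 18 \cdot \frac{53}{6} \cdot 8 = 159 \cdot 8 = 1272$)
$\left(\left(\left(0 + \left(5 - 4\right)\right) + \left(5 - 6\right)\right) \left(-30\right) + 12\right) + M = \left(\left(\left(0 + \left(5 - 4\right)\right) + \left(5 - 6\right)\right) \left(-30\right) + 12\right) + 1272 = \left(\left(\left(0 + \left(5 - 4\right)\right) - 1\right) \left(-30\right) + 12\right) + 1272 = \left(\left(\left(0 + 1\right) - 1\right) \left(-30\right) + 12\right) + 1272 = \left(\left(1 - 1\right) \left(-30\right) + 12\right) + 1272 = \left(0 \left(-30\right) + 12\right) + 1272 = \left(0 + 12\right) + 1272 = 12 + 1272 = 1284$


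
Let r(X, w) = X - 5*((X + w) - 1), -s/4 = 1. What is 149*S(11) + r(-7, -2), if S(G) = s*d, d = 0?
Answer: 43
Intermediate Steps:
s = -4 (s = -4*1 = -4)
r(X, w) = 5 - 5*w - 4*X (r(X, w) = X - 5*(-1 + X + w) = X + (5 - 5*X - 5*w) = 5 - 5*w - 4*X)
S(G) = 0 (S(G) = -4*0 = 0)
149*S(11) + r(-7, -2) = 149*0 + (5 - 5*(-2) - 4*(-7)) = 0 + (5 + 10 + 28) = 0 + 43 = 43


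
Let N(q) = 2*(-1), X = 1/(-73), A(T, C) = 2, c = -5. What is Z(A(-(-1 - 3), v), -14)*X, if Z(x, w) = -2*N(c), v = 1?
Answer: -4/73 ≈ -0.054795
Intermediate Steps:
X = -1/73 ≈ -0.013699
N(q) = -2
Z(x, w) = 4 (Z(x, w) = -2*(-2) = 4)
Z(A(-(-1 - 3), v), -14)*X = 4*(-1/73) = -4/73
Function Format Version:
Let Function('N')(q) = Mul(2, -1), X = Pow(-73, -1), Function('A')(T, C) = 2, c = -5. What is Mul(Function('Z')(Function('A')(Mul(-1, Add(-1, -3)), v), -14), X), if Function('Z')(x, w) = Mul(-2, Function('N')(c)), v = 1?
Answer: Rational(-4, 73) ≈ -0.054795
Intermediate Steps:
X = Rational(-1, 73) ≈ -0.013699
Function('N')(q) = -2
Function('Z')(x, w) = 4 (Function('Z')(x, w) = Mul(-2, -2) = 4)
Mul(Function('Z')(Function('A')(Mul(-1, Add(-1, -3)), v), -14), X) = Mul(4, Rational(-1, 73)) = Rational(-4, 73)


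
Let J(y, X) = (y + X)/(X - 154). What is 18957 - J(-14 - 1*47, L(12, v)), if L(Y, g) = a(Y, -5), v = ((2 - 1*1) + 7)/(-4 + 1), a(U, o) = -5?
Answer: 1004699/53 ≈ 18957.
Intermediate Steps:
v = -8/3 (v = ((2 - 1) + 7)/(-3) = (1 + 7)*(-1/3) = 8*(-1/3) = -8/3 ≈ -2.6667)
L(Y, g) = -5
J(y, X) = (X + y)/(-154 + X)
18957 - J(-14 - 1*47, L(12, v)) = 18957 - (-5 + (-14 - 1*47))/(-154 - 5) = 18957 - (-5 + (-14 - 47))/(-159) = 18957 - (-1)*(-5 - 61)/159 = 18957 - (-1)*(-66)/159 = 18957 - 1*22/53 = 18957 - 22/53 = 1004699/53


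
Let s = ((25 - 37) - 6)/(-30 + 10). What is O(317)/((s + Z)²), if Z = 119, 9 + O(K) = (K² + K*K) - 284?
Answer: 20068500/1437601 ≈ 13.960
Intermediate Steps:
O(K) = -293 + 2*K² (O(K) = -9 + ((K² + K*K) - 284) = -9 + ((K² + K²) - 284) = -9 + (2*K² - 284) = -9 + (-284 + 2*K²) = -293 + 2*K²)
s = 9/10 (s = (-12 - 6)/(-20) = -18*(-1/20) = 9/10 ≈ 0.90000)
O(317)/((s + Z)²) = (-293 + 2*317²)/((9/10 + 119)²) = (-293 + 2*100489)/((1199/10)²) = (-293 + 200978)/(1437601/100) = 200685*(100/1437601) = 20068500/1437601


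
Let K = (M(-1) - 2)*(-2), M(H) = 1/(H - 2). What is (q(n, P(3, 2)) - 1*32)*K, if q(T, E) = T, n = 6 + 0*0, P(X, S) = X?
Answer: -364/3 ≈ -121.33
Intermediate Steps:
M(H) = 1/(-2 + H)
K = 14/3 (K = (1/(-2 - 1) - 2)*(-2) = (1/(-3) - 2)*(-2) = (-⅓ - 2)*(-2) = -7/3*(-2) = 14/3 ≈ 4.6667)
n = 6 (n = 6 + 0 = 6)
(q(n, P(3, 2)) - 1*32)*K = (6 - 1*32)*(14/3) = (6 - 32)*(14/3) = -26*14/3 = -364/3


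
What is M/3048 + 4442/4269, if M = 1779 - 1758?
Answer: 4542955/4337304 ≈ 1.0474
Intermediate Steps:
M = 21
M/3048 + 4442/4269 = 21/3048 + 4442/4269 = 21*(1/3048) + 4442*(1/4269) = 7/1016 + 4442/4269 = 4542955/4337304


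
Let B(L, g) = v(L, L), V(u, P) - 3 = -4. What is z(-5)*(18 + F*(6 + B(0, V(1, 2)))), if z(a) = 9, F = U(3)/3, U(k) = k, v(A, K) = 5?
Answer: 261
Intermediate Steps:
V(u, P) = -1 (V(u, P) = 3 - 4 = -1)
B(L, g) = 5
F = 1 (F = 3/3 = 3*(⅓) = 1)
z(-5)*(18 + F*(6 + B(0, V(1, 2)))) = 9*(18 + 1*(6 + 5)) = 9*(18 + 1*11) = 9*(18 + 11) = 9*29 = 261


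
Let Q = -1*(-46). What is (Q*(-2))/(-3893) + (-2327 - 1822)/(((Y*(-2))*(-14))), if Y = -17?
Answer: 56041/6412 ≈ 8.7400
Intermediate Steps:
Q = 46
(Q*(-2))/(-3893) + (-2327 - 1822)/(((Y*(-2))*(-14))) = (46*(-2))/(-3893) + (-2327 - 1822)/((-17*(-2)*(-14))) = -92*(-1/3893) - 4149/(34*(-14)) = 92/3893 - 4149/(-476) = 92/3893 - 4149*(-1/476) = 92/3893 + 4149/476 = 56041/6412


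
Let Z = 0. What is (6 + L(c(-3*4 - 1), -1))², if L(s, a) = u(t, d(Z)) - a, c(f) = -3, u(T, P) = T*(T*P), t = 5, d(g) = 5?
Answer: 17424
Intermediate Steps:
u(T, P) = P*T² (u(T, P) = T*(P*T) = P*T²)
L(s, a) = 125 - a (L(s, a) = 5*5² - a = 5*25 - a = 125 - a)
(6 + L(c(-3*4 - 1), -1))² = (6 + (125 - 1*(-1)))² = (6 + (125 + 1))² = (6 + 126)² = 132² = 17424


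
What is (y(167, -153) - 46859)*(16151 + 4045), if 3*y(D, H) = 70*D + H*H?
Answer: -710077896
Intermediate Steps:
y(D, H) = H**2/3 + 70*D/3 (y(D, H) = (70*D + H*H)/3 = (70*D + H**2)/3 = (H**2 + 70*D)/3 = H**2/3 + 70*D/3)
(y(167, -153) - 46859)*(16151 + 4045) = (((1/3)*(-153)**2 + (70/3)*167) - 46859)*(16151 + 4045) = (((1/3)*23409 + 11690/3) - 46859)*20196 = ((7803 + 11690/3) - 46859)*20196 = (35099/3 - 46859)*20196 = -105478/3*20196 = -710077896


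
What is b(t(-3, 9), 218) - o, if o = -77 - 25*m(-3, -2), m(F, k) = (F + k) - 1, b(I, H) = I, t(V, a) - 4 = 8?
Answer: -61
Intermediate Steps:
t(V, a) = 12 (t(V, a) = 4 + 8 = 12)
m(F, k) = -1 + F + k
o = 73 (o = -77 - 25*(-1 - 3 - 2) = -77 - 25*(-6) = -77 + 150 = 73)
b(t(-3, 9), 218) - o = 12 - 1*73 = 12 - 73 = -61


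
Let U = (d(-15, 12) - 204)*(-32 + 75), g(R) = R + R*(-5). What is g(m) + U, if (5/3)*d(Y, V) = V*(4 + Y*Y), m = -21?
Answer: 311052/5 ≈ 62210.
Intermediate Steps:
g(R) = -4*R (g(R) = R - 5*R = -4*R)
d(Y, V) = 3*V*(4 + Y**2)/5 (d(Y, V) = 3*(V*(4 + Y*Y))/5 = 3*(V*(4 + Y**2))/5 = 3*V*(4 + Y**2)/5)
U = 310632/5 (U = ((3/5)*12*(4 + (-15)**2) - 204)*(-32 + 75) = ((3/5)*12*(4 + 225) - 204)*43 = ((3/5)*12*229 - 204)*43 = (8244/5 - 204)*43 = (7224/5)*43 = 310632/5 ≈ 62126.)
g(m) + U = -4*(-21) + 310632/5 = 84 + 310632/5 = 311052/5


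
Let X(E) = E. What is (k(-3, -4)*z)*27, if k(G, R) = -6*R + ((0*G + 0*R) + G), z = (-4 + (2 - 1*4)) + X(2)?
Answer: -2268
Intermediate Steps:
z = -4 (z = (-4 + (2 - 1*4)) + 2 = (-4 + (2 - 4)) + 2 = (-4 - 2) + 2 = -6 + 2 = -4)
k(G, R) = G - 6*R (k(G, R) = -6*R + ((0 + 0) + G) = -6*R + (0 + G) = -6*R + G = G - 6*R)
(k(-3, -4)*z)*27 = ((-3 - 6*(-4))*(-4))*27 = ((-3 + 24)*(-4))*27 = (21*(-4))*27 = -84*27 = -2268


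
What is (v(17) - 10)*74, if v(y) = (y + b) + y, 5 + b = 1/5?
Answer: 7104/5 ≈ 1420.8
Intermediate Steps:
b = -24/5 (b = -5 + 1/5 = -5 + ⅕ = -24/5 ≈ -4.8000)
v(y) = -24/5 + 2*y (v(y) = (y - 24/5) + y = (-24/5 + y) + y = -24/5 + 2*y)
(v(17) - 10)*74 = ((-24/5 + 2*17) - 10)*74 = ((-24/5 + 34) - 10)*74 = (146/5 - 10)*74 = (96/5)*74 = 7104/5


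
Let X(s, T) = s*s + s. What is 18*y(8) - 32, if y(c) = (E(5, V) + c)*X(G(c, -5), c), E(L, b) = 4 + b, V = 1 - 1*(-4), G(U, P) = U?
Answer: 22000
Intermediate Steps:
X(s, T) = s + s² (X(s, T) = s² + s = s + s²)
V = 5 (V = 1 + 4 = 5)
y(c) = c*(1 + c)*(9 + c) (y(c) = ((4 + 5) + c)*(c*(1 + c)) = (9 + c)*(c*(1 + c)) = c*(1 + c)*(9 + c))
18*y(8) - 32 = 18*(8*(1 + 8)*(9 + 8)) - 32 = 18*(8*9*17) - 32 = 18*1224 - 32 = 22032 - 32 = 22000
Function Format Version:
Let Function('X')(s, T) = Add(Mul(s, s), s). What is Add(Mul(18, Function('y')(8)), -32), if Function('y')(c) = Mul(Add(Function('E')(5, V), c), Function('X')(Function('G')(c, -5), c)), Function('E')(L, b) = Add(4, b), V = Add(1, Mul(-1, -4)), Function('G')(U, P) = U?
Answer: 22000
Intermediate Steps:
Function('X')(s, T) = Add(s, Pow(s, 2)) (Function('X')(s, T) = Add(Pow(s, 2), s) = Add(s, Pow(s, 2)))
V = 5 (V = Add(1, 4) = 5)
Function('y')(c) = Mul(c, Add(1, c), Add(9, c)) (Function('y')(c) = Mul(Add(Add(4, 5), c), Mul(c, Add(1, c))) = Mul(Add(9, c), Mul(c, Add(1, c))) = Mul(c, Add(1, c), Add(9, c)))
Add(Mul(18, Function('y')(8)), -32) = Add(Mul(18, Mul(8, Add(1, 8), Add(9, 8))), -32) = Add(Mul(18, Mul(8, 9, 17)), -32) = Add(Mul(18, 1224), -32) = Add(22032, -32) = 22000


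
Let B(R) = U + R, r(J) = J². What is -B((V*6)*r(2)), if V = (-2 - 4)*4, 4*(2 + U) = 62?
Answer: 1125/2 ≈ 562.50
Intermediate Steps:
U = 27/2 (U = -2 + (¼)*62 = -2 + 31/2 = 27/2 ≈ 13.500)
V = -24 (V = -6*4 = -24)
B(R) = 27/2 + R
-B((V*6)*r(2)) = -(27/2 - 24*6*2²) = -(27/2 - 144*4) = -(27/2 - 576) = -1*(-1125/2) = 1125/2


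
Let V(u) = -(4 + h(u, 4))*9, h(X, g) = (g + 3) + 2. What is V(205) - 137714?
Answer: -137831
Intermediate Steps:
h(X, g) = 5 + g (h(X, g) = (3 + g) + 2 = 5 + g)
V(u) = -117 (V(u) = -(4 + (5 + 4))*9 = -(4 + 9)*9 = -13*9 = -1*117 = -117)
V(205) - 137714 = -117 - 137714 = -137831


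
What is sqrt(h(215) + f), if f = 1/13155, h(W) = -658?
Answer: I*sqrt(113869535295)/13155 ≈ 25.652*I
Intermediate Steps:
f = 1/13155 ≈ 7.6017e-5
sqrt(h(215) + f) = sqrt(-658 + 1/13155) = sqrt(-8655989/13155) = I*sqrt(113869535295)/13155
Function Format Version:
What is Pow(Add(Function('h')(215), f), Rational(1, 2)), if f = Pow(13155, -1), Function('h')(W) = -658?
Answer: Mul(Rational(1, 13155), I, Pow(113869535295, Rational(1, 2))) ≈ Mul(25.652, I)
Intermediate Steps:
f = Rational(1, 13155) ≈ 7.6017e-5
Pow(Add(Function('h')(215), f), Rational(1, 2)) = Pow(Add(-658, Rational(1, 13155)), Rational(1, 2)) = Pow(Rational(-8655989, 13155), Rational(1, 2)) = Mul(Rational(1, 13155), I, Pow(113869535295, Rational(1, 2)))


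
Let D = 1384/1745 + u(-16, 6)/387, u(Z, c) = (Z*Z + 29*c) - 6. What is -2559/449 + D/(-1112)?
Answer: -240281807579/42147084465 ≈ -5.7010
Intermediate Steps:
u(Z, c) = -6 + Z² + 29*c (u(Z, c) = (Z² + 29*c) - 6 = -6 + Z² + 29*c)
D = 1275488/675315 (D = 1384/1745 + (-6 + (-16)² + 29*6)/387 = 1384*(1/1745) + (-6 + 256 + 174)*(1/387) = 1384/1745 + 424*(1/387) = 1384/1745 + 424/387 = 1275488/675315 ≈ 1.8887)
-2559/449 + D/(-1112) = -2559/449 + (1275488/675315)/(-1112) = -2559*1/449 + (1275488/675315)*(-1/1112) = -2559/449 - 159436/93868785 = -240281807579/42147084465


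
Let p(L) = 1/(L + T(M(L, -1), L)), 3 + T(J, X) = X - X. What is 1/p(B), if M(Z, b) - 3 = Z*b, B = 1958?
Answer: 1955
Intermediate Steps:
M(Z, b) = 3 + Z*b
T(J, X) = -3 (T(J, X) = -3 + (X - X) = -3 + 0 = -3)
p(L) = 1/(-3 + L) (p(L) = 1/(L - 3) = 1/(-3 + L))
1/p(B) = 1/(1/(-3 + 1958)) = 1/(1/1955) = 1955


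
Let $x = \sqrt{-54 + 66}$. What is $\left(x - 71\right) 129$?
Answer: $-9159 + 258 \sqrt{3} \approx -8712.1$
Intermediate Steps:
$x = 2 \sqrt{3}$ ($x = \sqrt{12} = 2 \sqrt{3} \approx 3.4641$)
$\left(x - 71\right) 129 = \left(2 \sqrt{3} - 71\right) 129 = \left(-71 + 2 \sqrt{3}\right) 129 = -9159 + 258 \sqrt{3}$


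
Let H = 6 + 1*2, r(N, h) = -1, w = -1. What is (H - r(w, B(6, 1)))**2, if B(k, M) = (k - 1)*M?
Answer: 81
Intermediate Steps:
B(k, M) = M*(-1 + k) (B(k, M) = (-1 + k)*M = M*(-1 + k))
H = 8 (H = 6 + 2 = 8)
(H - r(w, B(6, 1)))**2 = (8 - 1*(-1))**2 = (8 + 1)**2 = 9**2 = 81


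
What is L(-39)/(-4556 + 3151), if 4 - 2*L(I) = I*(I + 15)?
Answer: 466/1405 ≈ 0.33167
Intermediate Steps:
L(I) = 2 - I*(15 + I)/2 (L(I) = 2 - I*(I + 15)/2 = 2 - I*(15 + I)/2)
L(-39)/(-4556 + 3151) = (2 - 15/2*(-39) - 1/2*(-39)**2)/(-4556 + 3151) = (2 + 585/2 - 1/2*1521)/(-1405) = (2 + 585/2 - 1521/2)*(-1/1405) = -466*(-1/1405) = 466/1405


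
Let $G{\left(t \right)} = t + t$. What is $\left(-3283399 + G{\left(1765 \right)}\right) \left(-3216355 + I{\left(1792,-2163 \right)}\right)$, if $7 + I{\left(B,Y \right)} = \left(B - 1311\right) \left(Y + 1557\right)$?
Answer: $11505281911912$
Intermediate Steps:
$I{\left(B,Y \right)} = -7 + \left(-1311 + B\right) \left(1557 + Y\right)$ ($I{\left(B,Y \right)} = -7 + \left(B - 1311\right) \left(Y + 1557\right) = -7 + \left(-1311 + B\right) \left(1557 + Y\right)$)
$G{\left(t \right)} = 2 t$
$\left(-3283399 + G{\left(1765 \right)}\right) \left(-3216355 + I{\left(1792,-2163 \right)}\right) = \left(-3283399 + 2 \cdot 1765\right) \left(-3216355 + \left(-2041234 - -2835693 + 1557 \cdot 1792 + 1792 \left(-2163\right)\right)\right) = \left(-3283399 + 3530\right) \left(-3216355 + \left(-2041234 + 2835693 + 2790144 - 3876096\right)\right) = - 3279869 \left(-3216355 - 291493\right) = \left(-3279869\right) \left(-3507848\right) = 11505281911912$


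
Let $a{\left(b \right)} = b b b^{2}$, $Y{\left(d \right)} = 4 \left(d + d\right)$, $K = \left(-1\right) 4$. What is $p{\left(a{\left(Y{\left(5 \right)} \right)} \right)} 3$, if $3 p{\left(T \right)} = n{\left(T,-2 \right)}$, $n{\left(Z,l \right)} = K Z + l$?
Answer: $-10240002$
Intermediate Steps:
$K = -4$
$Y{\left(d \right)} = 8 d$ ($Y{\left(d \right)} = 4 \cdot 2 d = 8 d$)
$n{\left(Z,l \right)} = l - 4 Z$ ($n{\left(Z,l \right)} = - 4 Z + l = l - 4 Z$)
$a{\left(b \right)} = b^{4}$ ($a{\left(b \right)} = b^{2} b^{2} = b^{4}$)
$p{\left(T \right)} = - \frac{2}{3} - \frac{4 T}{3}$ ($p{\left(T \right)} = \frac{-2 - 4 T}{3} = - \frac{2}{3} - \frac{4 T}{3}$)
$p{\left(a{\left(Y{\left(5 \right)} \right)} \right)} 3 = \left(- \frac{2}{3} - \frac{4 \left(8 \cdot 5\right)^{4}}{3}\right) 3 = \left(- \frac{2}{3} - \frac{4 \cdot 40^{4}}{3}\right) 3 = \left(- \frac{2}{3} - \frac{10240000}{3}\right) 3 = \left(-3413334\right) 3 = -10240002$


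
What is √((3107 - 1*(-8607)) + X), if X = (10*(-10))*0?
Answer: √11714 ≈ 108.23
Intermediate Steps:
X = 0 (X = -100*0 = 0)
√((3107 - 1*(-8607)) + X) = √((3107 - 1*(-8607)) + 0) = √((3107 + 8607) + 0) = √(11714 + 0) = √11714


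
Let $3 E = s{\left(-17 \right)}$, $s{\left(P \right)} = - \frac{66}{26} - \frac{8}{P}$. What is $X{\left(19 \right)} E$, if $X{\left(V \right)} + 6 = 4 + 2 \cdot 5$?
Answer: $- \frac{3656}{663} \approx -5.5143$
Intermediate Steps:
$X{\left(V \right)} = 8$ ($X{\left(V \right)} = -6 + \left(4 + 2 \cdot 5\right) = -6 + \left(4 + 10\right) = -6 + 14 = 8$)
$s{\left(P \right)} = - \frac{33}{13} - \frac{8}{P}$ ($s{\left(P \right)} = \left(-66\right) \frac{1}{26} - \frac{8}{P} = - \frac{33}{13} - \frac{8}{P}$)
$E = - \frac{457}{663}$ ($E = \frac{- \frac{33}{13} - \frac{8}{-17}}{3} = \frac{- \frac{33}{13} - - \frac{8}{17}}{3} = \frac{- \frac{33}{13} + \frac{8}{17}}{3} = \frac{1}{3} \left(- \frac{457}{221}\right) = - \frac{457}{663} \approx -0.68929$)
$X{\left(19 \right)} E = 8 \left(- \frac{457}{663}\right) = - \frac{3656}{663}$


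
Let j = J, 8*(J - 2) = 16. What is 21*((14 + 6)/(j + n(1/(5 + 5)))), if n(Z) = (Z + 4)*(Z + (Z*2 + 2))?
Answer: 42000/1343 ≈ 31.273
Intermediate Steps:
n(Z) = (2 + 3*Z)*(4 + Z) (n(Z) = (4 + Z)*(Z + (2*Z + 2)) = (4 + Z)*(Z + (2 + 2*Z)) = (4 + Z)*(2 + 3*Z) = (2 + 3*Z)*(4 + Z))
J = 4 (J = 2 + (⅛)*16 = 2 + 2 = 4)
j = 4
21*((14 + 6)/(j + n(1/(5 + 5)))) = 21*((14 + 6)/(4 + (8 + 3*(1/(5 + 5))² + 14/(5 + 5)))) = 21*(20/(4 + (8 + 3*(1/10)² + 14/10))) = 21*(20/(4 + (8 + 3*(⅒)² + 14*(⅒)))) = 21*(20/(4 + (8 + 3*(1/100) + 7/5))) = 21*(20/(4 + (8 + 3/100 + 7/5))) = 21*(20/(4 + 943/100)) = 21*(20/(1343/100)) = 21*(20*(100/1343)) = 21*(2000/1343) = 42000/1343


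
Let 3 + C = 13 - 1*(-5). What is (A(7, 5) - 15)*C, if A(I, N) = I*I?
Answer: 510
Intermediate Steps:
A(I, N) = I²
C = 15 (C = -3 + (13 - 1*(-5)) = -3 + (13 + 5) = -3 + 18 = 15)
(A(7, 5) - 15)*C = (7² - 15)*15 = (49 - 15)*15 = 34*15 = 510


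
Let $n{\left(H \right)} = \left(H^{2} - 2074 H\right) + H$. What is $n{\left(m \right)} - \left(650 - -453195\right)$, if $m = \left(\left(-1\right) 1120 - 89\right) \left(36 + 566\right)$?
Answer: $531227353993$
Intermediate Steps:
$m = -727818$ ($m = \left(-1120 - 89\right) 602 = \left(-1209\right) 602 = -727818$)
$n{\left(H \right)} = H^{2} - 2073 H$
$n{\left(m \right)} - \left(650 - -453195\right) = - 727818 \left(-2073 - 727818\right) - \left(650 - -453195\right) = \left(-727818\right) \left(-729891\right) - \left(650 + 453195\right) = 531227807838 - 453845 = 531227353993$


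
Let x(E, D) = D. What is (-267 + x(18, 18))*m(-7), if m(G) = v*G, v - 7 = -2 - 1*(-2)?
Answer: 12201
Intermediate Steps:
v = 7 (v = 7 + (-2 - 1*(-2)) = 7 + (-2 + 2) = 7 + 0 = 7)
m(G) = 7*G
(-267 + x(18, 18))*m(-7) = (-267 + 18)*(7*(-7)) = -249*(-49) = 12201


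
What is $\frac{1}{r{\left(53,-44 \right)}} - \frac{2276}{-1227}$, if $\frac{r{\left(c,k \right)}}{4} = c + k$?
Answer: $\frac{27721}{14724} \approx 1.8827$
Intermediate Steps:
$r{\left(c,k \right)} = 4 c + 4 k$ ($r{\left(c,k \right)} = 4 \left(c + k\right) = 4 c + 4 k$)
$\frac{1}{r{\left(53,-44 \right)}} - \frac{2276}{-1227} = \frac{1}{4 \cdot 53 + 4 \left(-44\right)} - \frac{2276}{-1227} = \frac{1}{212 - 176} - 2276 \left(- \frac{1}{1227}\right) = \frac{1}{36} - - \frac{2276}{1227} = \frac{1}{36} + \frac{2276}{1227} = \frac{27721}{14724}$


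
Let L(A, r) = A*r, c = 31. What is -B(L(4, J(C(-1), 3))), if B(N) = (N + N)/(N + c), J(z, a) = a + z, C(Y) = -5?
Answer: 16/23 ≈ 0.69565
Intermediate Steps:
B(N) = 2*N/(31 + N) (B(N) = (N + N)/(N + 31) = (2*N)/(31 + N) = 2*N/(31 + N))
-B(L(4, J(C(-1), 3))) = -2*4*(3 - 5)/(31 + 4*(3 - 5)) = -2*4*(-2)/(31 + 4*(-2)) = -2*(-8)/(31 - 8) = -2*(-8)/23 = -1*(-16/23) = 16/23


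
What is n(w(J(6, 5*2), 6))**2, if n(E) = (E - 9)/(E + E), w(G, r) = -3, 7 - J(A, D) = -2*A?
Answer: 4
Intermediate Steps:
J(A, D) = 7 + 2*A (J(A, D) = 7 - (-2)*A = 7 + 2*A)
n(E) = (-9 + E)/(2*E) (n(E) = (-9 + E)/((2*E)) = (-9 + E)*(1/(2*E)) = (-9 + E)/(2*E))
n(w(J(6, 5*2), 6))**2 = ((1/2)*(-9 - 3)/(-3))**2 = ((1/2)*(-1/3)*(-12))**2 = 2**2 = 4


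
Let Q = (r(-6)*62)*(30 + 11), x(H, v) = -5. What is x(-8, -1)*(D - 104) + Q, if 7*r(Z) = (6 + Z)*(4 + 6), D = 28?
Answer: 380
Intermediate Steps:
r(Z) = 60/7 + 10*Z/7 (r(Z) = ((6 + Z)*(4 + 6))/7 = ((6 + Z)*10)/7 = (60 + 10*Z)/7 = 60/7 + 10*Z/7)
Q = 0 (Q = ((60/7 + (10/7)*(-6))*62)*(30 + 11) = ((60/7 - 60/7)*62)*41 = (0*62)*41 = 0*41 = 0)
x(-8, -1)*(D - 104) + Q = -5*(28 - 104) + 0 = -5*(-76) + 0 = 380 + 0 = 380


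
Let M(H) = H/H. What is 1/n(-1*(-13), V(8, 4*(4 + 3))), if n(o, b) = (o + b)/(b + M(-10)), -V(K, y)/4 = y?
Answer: 37/33 ≈ 1.1212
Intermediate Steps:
M(H) = 1
V(K, y) = -4*y
n(o, b) = (b + o)/(1 + b) (n(o, b) = (o + b)/(b + 1) = (b + o)/(1 + b))
1/n(-1*(-13), V(8, 4*(4 + 3))) = 1/((-16*(4 + 3) - 1*(-13))/(1 - 16*(4 + 3))) = 1/((-16*7 + 13)/(1 - 16*7)) = 1/((-4*28 + 13)/(1 - 4*28)) = 1/((-112 + 13)/(1 - 112)) = 1/(-99/(-111)) = 1/(-1/111*(-99)) = 1/(33/37) = 37/33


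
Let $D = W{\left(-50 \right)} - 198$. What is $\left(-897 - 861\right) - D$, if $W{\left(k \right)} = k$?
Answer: $-1510$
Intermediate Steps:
$D = -248$ ($D = -50 - 198 = -248$)
$\left(-897 - 861\right) - D = \left(-897 - 861\right) - -248 = \left(-897 - 861\right) + 248 = -1758 + 248 = -1510$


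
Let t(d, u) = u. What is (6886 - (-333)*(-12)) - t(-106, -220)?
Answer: 3110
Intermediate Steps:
(6886 - (-333)*(-12)) - t(-106, -220) = (6886 - (-333)*(-12)) - 1*(-220) = (6886 - 1*3996) + 220 = (6886 - 3996) + 220 = 2890 + 220 = 3110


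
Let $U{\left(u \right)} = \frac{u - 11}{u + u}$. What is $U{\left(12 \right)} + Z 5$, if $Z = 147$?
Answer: $\frac{17641}{24} \approx 735.04$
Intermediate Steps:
$U{\left(u \right)} = \frac{-11 + u}{2 u}$
$U{\left(12 \right)} + Z 5 = \frac{-11 + 12}{2 \cdot 12} + 147 \cdot 5 = \frac{1}{2} \cdot \frac{1}{12} \cdot 1 + 735 = \frac{1}{24} + 735 = \frac{17641}{24}$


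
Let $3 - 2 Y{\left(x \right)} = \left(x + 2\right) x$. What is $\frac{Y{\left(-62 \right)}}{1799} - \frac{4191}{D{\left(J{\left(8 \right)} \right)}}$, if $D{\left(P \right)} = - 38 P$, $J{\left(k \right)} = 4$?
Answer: $\frac{1036731}{39064} \approx 26.539$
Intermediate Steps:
$Y{\left(x \right)} = \frac{3}{2} - \frac{x \left(2 + x\right)}{2}$ ($Y{\left(x \right)} = \frac{3}{2} - \frac{\left(x + 2\right) x}{2} = \frac{3}{2} - \frac{\left(2 + x\right) x}{2} = \frac{3}{2} - \frac{x \left(2 + x\right)}{2}$)
$\frac{Y{\left(-62 \right)}}{1799} - \frac{4191}{D{\left(J{\left(8 \right)} \right)}} = \frac{\frac{3}{2} - -62 - \frac{\left(-62\right)^{2}}{2}}{1799} - \frac{4191}{\left(-38\right) 4} = \left(\frac{3}{2} + 62 - 1922\right) \frac{1}{1799} - \frac{4191}{-152} = \left(\frac{3}{2} + 62 - 1922\right) \frac{1}{1799} - - \frac{4191}{152} = \left(- \frac{3717}{2}\right) \frac{1}{1799} + \frac{4191}{152} = - \frac{531}{514} + \frac{4191}{152} = \frac{1036731}{39064}$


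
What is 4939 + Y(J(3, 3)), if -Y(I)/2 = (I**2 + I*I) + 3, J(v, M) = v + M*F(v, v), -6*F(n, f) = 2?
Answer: 4917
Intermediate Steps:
F(n, f) = -1/3 (F(n, f) = -1/6*2 = -1/3)
J(v, M) = v - M/3 (J(v, M) = v + M*(-1/3) = v - M/3)
Y(I) = -6 - 4*I**2 (Y(I) = -2*((I**2 + I*I) + 3) = -2*((I**2 + I**2) + 3) = -2*(2*I**2 + 3) = -2*(3 + 2*I**2) = -6 - 4*I**2)
4939 + Y(J(3, 3)) = 4939 + (-6 - 4*(3 - 1/3*3)**2) = 4939 + (-6 - 4*(3 - 1)**2) = 4939 + (-6 - 4*2**2) = 4939 + (-6 - 4*4) = 4939 + (-6 - 16) = 4939 - 22 = 4917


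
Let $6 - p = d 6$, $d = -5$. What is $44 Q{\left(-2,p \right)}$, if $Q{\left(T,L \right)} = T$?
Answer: $-88$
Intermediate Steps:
$p = 36$ ($p = 6 - \left(-5\right) 6 = 6 - -30 = 6 + 30 = 36$)
$44 Q{\left(-2,p \right)} = 44 \left(-2\right) = -88$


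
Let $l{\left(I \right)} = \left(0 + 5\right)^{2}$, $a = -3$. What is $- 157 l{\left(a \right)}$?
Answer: $-3925$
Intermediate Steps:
$l{\left(I \right)} = 25$ ($l{\left(I \right)} = 5^{2} = 25$)
$- 157 l{\left(a \right)} = \left(-157\right) 25 = -3925$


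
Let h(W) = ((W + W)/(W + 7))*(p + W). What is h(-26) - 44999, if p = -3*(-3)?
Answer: -855865/19 ≈ -45046.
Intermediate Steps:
p = 9
h(W) = 2*W*(9 + W)/(7 + W) (h(W) = ((W + W)/(W + 7))*(9 + W) = ((2*W)/(7 + W))*(9 + W) = (2*W/(7 + W))*(9 + W) = 2*W*(9 + W)/(7 + W))
h(-26) - 44999 = 2*(-26)*(9 - 26)/(7 - 26) - 44999 = 2*(-26)*(-17)/(-19) - 44999 = 2*(-26)*(-1/19)*(-17) - 44999 = -884/19 - 44999 = -855865/19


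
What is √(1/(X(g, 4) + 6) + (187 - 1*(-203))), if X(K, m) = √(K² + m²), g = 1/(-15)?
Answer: √(35115 + 390*√3601)/√(90 + √3601) ≈ 19.751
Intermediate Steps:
g = -1/15 ≈ -0.066667
√(1/(X(g, 4) + 6) + (187 - 1*(-203))) = √(1/(√((-1/15)² + 4²) + 6) + (187 - 1*(-203))) = √(1/(√(1/225 + 16) + 6) + (187 + 203)) = √(1/(√(3601/225) + 6) + 390) = √(1/(√3601/15 + 6) + 390) = √(1/(6 + √3601/15) + 390) = √(390 + 1/(6 + √3601/15))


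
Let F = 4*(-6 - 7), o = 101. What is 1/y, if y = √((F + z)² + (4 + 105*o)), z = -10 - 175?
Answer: √66778/66778 ≈ 0.0038698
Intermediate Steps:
F = -52 (F = 4*(-13) = -52)
z = -185
y = √66778 (y = √((-52 - 185)² + (4 + 105*101)) = √((-237)² + (4 + 10605)) = √(56169 + 10609) = √66778 ≈ 258.41)
1/y = 1/(√66778) = √66778/66778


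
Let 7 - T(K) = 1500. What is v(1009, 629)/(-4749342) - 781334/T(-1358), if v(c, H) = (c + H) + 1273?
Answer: 3710818036105/7090767606 ≈ 523.33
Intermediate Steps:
v(c, H) = 1273 + H + c (v(c, H) = (H + c) + 1273 = 1273 + H + c)
T(K) = -1493 (T(K) = 7 - 1*1500 = 7 - 1500 = -1493)
v(1009, 629)/(-4749342) - 781334/T(-1358) = (1273 + 629 + 1009)/(-4749342) - 781334/(-1493) = 2911*(-1/4749342) - 781334*(-1/1493) = -2911/4749342 + 781334/1493 = 3710818036105/7090767606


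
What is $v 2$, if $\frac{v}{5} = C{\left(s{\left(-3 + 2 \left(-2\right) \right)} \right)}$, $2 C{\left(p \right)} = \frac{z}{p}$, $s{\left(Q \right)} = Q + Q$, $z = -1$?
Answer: $\frac{5}{14} \approx 0.35714$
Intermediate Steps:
$s{\left(Q \right)} = 2 Q$
$C{\left(p \right)} = - \frac{1}{2 p}$ ($C{\left(p \right)} = \frac{\left(-1\right) \frac{1}{p}}{2} = - \frac{1}{2 p}$)
$v = \frac{5}{28}$ ($v = 5 \left(- \frac{1}{2 \cdot 2 \left(-3 + 2 \left(-2\right)\right)}\right) = 5 \left(- \frac{1}{2 \cdot 2 \left(-3 - 4\right)}\right) = 5 \left(- \frac{1}{2 \cdot 2 \left(-7\right)}\right) = 5 \left(- \frac{1}{2 \left(-14\right)}\right) = 5 \left(\left(- \frac{1}{2}\right) \left(- \frac{1}{14}\right)\right) = 5 \cdot \frac{1}{28} = \frac{5}{28} \approx 0.17857$)
$v 2 = \frac{5}{28} \cdot 2 = \frac{5}{14}$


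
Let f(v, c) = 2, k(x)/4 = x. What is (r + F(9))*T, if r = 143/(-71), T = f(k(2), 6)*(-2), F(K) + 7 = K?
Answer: 4/71 ≈ 0.056338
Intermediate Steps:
k(x) = 4*x
F(K) = -7 + K
T = -4 (T = 2*(-2) = -4)
r = -143/71 (r = 143*(-1/71) = -143/71 ≈ -2.0141)
(r + F(9))*T = (-143/71 + (-7 + 9))*(-4) = (-143/71 + 2)*(-4) = -1/71*(-4) = 4/71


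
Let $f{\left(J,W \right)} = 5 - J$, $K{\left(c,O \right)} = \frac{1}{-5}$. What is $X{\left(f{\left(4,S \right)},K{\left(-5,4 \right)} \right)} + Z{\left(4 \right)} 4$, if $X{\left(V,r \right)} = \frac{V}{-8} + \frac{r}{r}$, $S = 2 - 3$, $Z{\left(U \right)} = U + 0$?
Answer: $\frac{135}{8} \approx 16.875$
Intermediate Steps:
$K{\left(c,O \right)} = - \frac{1}{5}$
$Z{\left(U \right)} = U$
$S = -1$
$X{\left(V,r \right)} = 1 - \frac{V}{8}$ ($X{\left(V,r \right)} = V \left(- \frac{1}{8}\right) + 1 = - \frac{V}{8} + 1 = 1 - \frac{V}{8}$)
$X{\left(f{\left(4,S \right)},K{\left(-5,4 \right)} \right)} + Z{\left(4 \right)} 4 = \left(1 - \frac{5 - 4}{8}\right) + 4 \cdot 4 = \left(1 - \frac{5 - 4}{8}\right) + 16 = \left(1 - \frac{1}{8}\right) + 16 = \frac{7}{8} + 16 = \frac{135}{8}$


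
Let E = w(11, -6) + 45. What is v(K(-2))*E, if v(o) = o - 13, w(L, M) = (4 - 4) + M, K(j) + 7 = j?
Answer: -858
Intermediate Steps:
K(j) = -7 + j
w(L, M) = M (w(L, M) = 0 + M = M)
v(o) = -13 + o
E = 39 (E = -6 + 45 = 39)
v(K(-2))*E = (-13 + (-7 - 2))*39 = (-13 - 9)*39 = -22*39 = -858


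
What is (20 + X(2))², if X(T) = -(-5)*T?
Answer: 900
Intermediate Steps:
X(T) = 5*T
(20 + X(2))² = (20 + 5*2)² = (20 + 10)² = 30² = 900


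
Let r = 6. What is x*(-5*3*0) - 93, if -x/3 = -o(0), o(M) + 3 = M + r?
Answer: -93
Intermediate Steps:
o(M) = 3 + M (o(M) = -3 + (M + 6) = -3 + (6 + M) = 3 + M)
x = 9 (x = -(-3)*(3 + 0) = -(-3)*3 = -3*(-3) = 9)
x*(-5*3*0) - 93 = 9*(-5*3*0) - 93 = 9*(-15*0) - 93 = 9*0 - 93 = 0 - 93 = -93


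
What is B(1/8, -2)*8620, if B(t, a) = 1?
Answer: 8620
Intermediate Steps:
B(1/8, -2)*8620 = 1*8620 = 8620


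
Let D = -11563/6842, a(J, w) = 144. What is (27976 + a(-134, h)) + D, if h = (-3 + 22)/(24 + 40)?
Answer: 192385477/6842 ≈ 28118.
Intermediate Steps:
h = 19/64 ≈ 0.29688
D = -11563/6842 (D = -11563*1/6842 = -11563/6842 ≈ -1.6900)
(27976 + a(-134, h)) + D = (27976 + 144) - 11563/6842 = 28120 - 11563/6842 = 192385477/6842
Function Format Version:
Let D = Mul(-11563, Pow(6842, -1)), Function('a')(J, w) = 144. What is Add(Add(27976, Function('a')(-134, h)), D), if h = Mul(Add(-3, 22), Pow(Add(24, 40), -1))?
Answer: Rational(192385477, 6842) ≈ 28118.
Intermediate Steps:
h = Rational(19, 64) (h = Mul(19, Pow(64, -1)) = Mul(19, Rational(1, 64)) = Rational(19, 64) ≈ 0.29688)
D = Rational(-11563, 6842) (D = Mul(-11563, Rational(1, 6842)) = Rational(-11563, 6842) ≈ -1.6900)
Add(Add(27976, Function('a')(-134, h)), D) = Add(Add(27976, 144), Rational(-11563, 6842)) = Add(28120, Rational(-11563, 6842)) = Rational(192385477, 6842)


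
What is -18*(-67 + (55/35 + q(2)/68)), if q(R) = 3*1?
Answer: 280107/238 ≈ 1176.9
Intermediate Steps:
q(R) = 3
-18*(-67 + (55/35 + q(2)/68)) = -18*(-67 + (55/35 + 3/68)) = -18*(-67 + (55*(1/35) + 3*(1/68))) = -18*(-67 + (11/7 + 3/68)) = -18*(-67 + 769/476) = -18*(-31123/476) = 280107/238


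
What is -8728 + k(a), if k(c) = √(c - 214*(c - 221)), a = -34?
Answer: -8728 + 2*√13634 ≈ -8494.5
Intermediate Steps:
k(c) = √(47294 - 213*c) (k(c) = √(c - 214*(-221 + c)) = √(c + (47294 - 214*c)) = √(47294 - 213*c))
-8728 + k(a) = -8728 + √(47294 - 213*(-34)) = -8728 + √(47294 + 7242) = -8728 + √54536 = -8728 + 2*√13634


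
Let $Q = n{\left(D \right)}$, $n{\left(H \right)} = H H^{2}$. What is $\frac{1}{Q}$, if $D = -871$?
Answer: $- \frac{1}{660776311} \approx -1.5134 \cdot 10^{-9}$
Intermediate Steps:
$n{\left(H \right)} = H^{3}$
$Q = -660776311$ ($Q = \left(-871\right)^{3} = -660776311$)
$\frac{1}{Q} = \frac{1}{-660776311} = - \frac{1}{660776311}$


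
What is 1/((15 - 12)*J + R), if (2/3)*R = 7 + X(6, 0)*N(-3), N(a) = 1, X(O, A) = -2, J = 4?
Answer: 2/39 ≈ 0.051282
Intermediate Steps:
R = 15/2 (R = 3*(7 - 2*1)/2 = 3*(7 - 2)/2 = (3/2)*5 = 15/2 ≈ 7.5000)
1/((15 - 12)*J + R) = 1/((15 - 12)*4 + 15/2) = 1/(3*4 + 15/2) = 1/(12 + 15/2) = 1/(39/2) = 2/39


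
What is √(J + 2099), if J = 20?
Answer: √2119 ≈ 46.033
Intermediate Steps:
√(J + 2099) = √(20 + 2099) = √2119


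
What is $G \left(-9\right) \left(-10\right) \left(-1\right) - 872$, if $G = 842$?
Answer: $-76652$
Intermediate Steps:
$G \left(-9\right) \left(-10\right) \left(-1\right) - 872 = 842 \left(-9\right) \left(-10\right) \left(-1\right) - 872 = 842 \cdot 90 \left(-1\right) - 872 = 842 \left(-90\right) - 872 = -75780 - 872 = -76652$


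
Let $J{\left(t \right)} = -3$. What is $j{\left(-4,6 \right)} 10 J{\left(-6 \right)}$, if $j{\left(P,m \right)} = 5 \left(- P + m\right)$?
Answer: $-1500$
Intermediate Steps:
$j{\left(P,m \right)} = - 5 P + 5 m$ ($j{\left(P,m \right)} = 5 \left(m - P\right) = - 5 P + 5 m$)
$j{\left(-4,6 \right)} 10 J{\left(-6 \right)} = \left(\left(-5\right) \left(-4\right) + 5 \cdot 6\right) 10 \left(-3\right) = \left(20 + 30\right) 10 \left(-3\right) = 50 \cdot 10 \left(-3\right) = 500 \left(-3\right) = -1500$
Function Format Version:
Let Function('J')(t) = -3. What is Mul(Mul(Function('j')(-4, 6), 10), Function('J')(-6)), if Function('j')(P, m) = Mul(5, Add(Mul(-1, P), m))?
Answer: -1500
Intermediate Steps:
Function('j')(P, m) = Add(Mul(-5, P), Mul(5, m)) (Function('j')(P, m) = Mul(5, Add(m, Mul(-1, P))) = Add(Mul(-5, P), Mul(5, m)))
Mul(Mul(Function('j')(-4, 6), 10), Function('J')(-6)) = Mul(Mul(Add(Mul(-5, -4), Mul(5, 6)), 10), -3) = Mul(Mul(Add(20, 30), 10), -3) = Mul(Mul(50, 10), -3) = Mul(500, -3) = -1500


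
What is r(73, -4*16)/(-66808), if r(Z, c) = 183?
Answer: -183/66808 ≈ -0.0027392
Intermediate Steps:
r(73, -4*16)/(-66808) = 183/(-66808) = 183*(-1/66808) = -183/66808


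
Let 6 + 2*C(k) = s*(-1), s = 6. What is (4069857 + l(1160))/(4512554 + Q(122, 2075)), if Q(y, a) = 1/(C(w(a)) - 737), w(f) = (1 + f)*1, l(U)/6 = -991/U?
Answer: 584620655547/648213340060 ≈ 0.90190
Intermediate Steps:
l(U) = -5946/U (l(U) = 6*(-991/U) = -5946/U)
w(f) = 1 + f
C(k) = -6 (C(k) = -3 + (6*(-1))/2 = -3 + (½)*(-6) = -3 - 3 = -6)
Q(y, a) = -1/743 (Q(y, a) = 1/(-6 - 737) = 1/(-743) = -1/743)
(4069857 + l(1160))/(4512554 + Q(122, 2075)) = (4069857 - 5946/1160)/(4512554 - 1/743) = (4069857 - 5946*1/1160)/(3352827621/743) = (4069857 - 2973/580)*(743/3352827621) = (2360514087/580)*(743/3352827621) = 584620655547/648213340060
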